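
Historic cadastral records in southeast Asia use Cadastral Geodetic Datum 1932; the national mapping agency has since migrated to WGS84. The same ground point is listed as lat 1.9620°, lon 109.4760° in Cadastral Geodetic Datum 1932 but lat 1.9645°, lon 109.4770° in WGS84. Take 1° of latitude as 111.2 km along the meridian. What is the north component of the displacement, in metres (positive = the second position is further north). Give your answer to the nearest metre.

ΔN = 278 m

Δφ = 1.9645° − 1.9620° = +0.0025°; Δλ = 109.4770° − 109.4760° = +0.0010°.
ΔN = Δφ × 111200 = 278.0 m; ΔE = Δλ × 111200 × cos(1.9620°) = +0.0010 × 111200 × 0.999414 = 111.1 m.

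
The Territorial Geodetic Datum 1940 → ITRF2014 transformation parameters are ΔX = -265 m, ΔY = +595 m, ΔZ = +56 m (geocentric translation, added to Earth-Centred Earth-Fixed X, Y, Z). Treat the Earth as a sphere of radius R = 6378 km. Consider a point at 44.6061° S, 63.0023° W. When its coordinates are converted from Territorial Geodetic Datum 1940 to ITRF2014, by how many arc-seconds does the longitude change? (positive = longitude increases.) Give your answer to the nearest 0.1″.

sin φ = -0.702229, cos φ = 0.711951, sin λ = -0.891025, cos λ = 0.453955.
East component: ΔE = −sin λ·ΔX + cos λ·ΔY = −(-0.891025)(-265) + (0.453955)(595) = 33.98 m.
1° of latitude spans πR/180 = 111317 m; at latitude φ, 1° of longitude spans that × cos φ = 79252.4 m, so Δλ = 33.98 / 79252.4 × 3600 = 1.544″.

Δλ = 1.5″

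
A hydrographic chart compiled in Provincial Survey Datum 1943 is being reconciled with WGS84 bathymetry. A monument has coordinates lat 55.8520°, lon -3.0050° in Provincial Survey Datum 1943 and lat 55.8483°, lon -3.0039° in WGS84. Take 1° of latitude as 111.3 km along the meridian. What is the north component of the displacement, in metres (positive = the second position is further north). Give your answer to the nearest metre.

Δφ = 55.8483° − 55.8520° = -0.0037°; Δλ = -3.0039° − -3.0050° = +0.0011°.
ΔN = Δφ × 111300 = -411.8 m; ΔE = Δλ × 111300 × cos(55.8520°) = +0.0011 × 111300 × 0.561333 = 68.7 m.

ΔN = -412 m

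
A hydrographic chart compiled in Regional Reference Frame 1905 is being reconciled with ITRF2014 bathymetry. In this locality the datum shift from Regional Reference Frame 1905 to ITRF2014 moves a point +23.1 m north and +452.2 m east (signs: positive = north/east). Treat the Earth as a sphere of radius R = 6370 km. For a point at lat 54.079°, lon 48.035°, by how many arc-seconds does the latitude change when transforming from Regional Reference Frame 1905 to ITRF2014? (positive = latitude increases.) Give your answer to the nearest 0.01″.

On a sphere of radius R, 1 rad of latitude = R, so Δφ = ΔN / R = 23.1 / 6370000 = 3.6264e-06 rad = 0.748″.

Δφ = 0.75″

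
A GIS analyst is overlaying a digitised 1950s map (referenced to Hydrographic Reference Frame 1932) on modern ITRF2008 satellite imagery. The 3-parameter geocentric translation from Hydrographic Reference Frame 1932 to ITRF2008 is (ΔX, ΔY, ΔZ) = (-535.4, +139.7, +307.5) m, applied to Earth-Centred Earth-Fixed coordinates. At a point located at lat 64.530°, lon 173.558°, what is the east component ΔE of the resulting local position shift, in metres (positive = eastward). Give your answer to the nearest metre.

ΔE = -79 m

The local east axis at (φ, λ) is (−sin λ, cos λ, 0), so ΔE = −sin(173.558°)·(-535.4) + cos(173.558°)·139.7 = -78.75 m.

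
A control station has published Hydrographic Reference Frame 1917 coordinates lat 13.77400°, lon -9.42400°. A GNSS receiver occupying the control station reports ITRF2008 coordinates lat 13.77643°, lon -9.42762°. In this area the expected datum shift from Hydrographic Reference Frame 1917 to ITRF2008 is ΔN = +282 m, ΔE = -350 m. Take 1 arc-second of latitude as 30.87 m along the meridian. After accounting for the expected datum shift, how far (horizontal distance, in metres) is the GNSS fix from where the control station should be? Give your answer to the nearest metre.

Observed coordinate differences: Δφ = +0.00243°, Δλ = -0.00362°.
Converting to metres (1° lat = 111132 m, cos φ = 0.971242): observed ΔN = 270.1 m, observed ΔE = -390.7 m.
Subtracting the expected shift leaves a residual of 270.1 − (282) = -11.9 m north and -390.7 − (-350) = -40.7 m east.
Residual distance = √((-11.9)² + (-40.7)²) = 42.4 m.

42 m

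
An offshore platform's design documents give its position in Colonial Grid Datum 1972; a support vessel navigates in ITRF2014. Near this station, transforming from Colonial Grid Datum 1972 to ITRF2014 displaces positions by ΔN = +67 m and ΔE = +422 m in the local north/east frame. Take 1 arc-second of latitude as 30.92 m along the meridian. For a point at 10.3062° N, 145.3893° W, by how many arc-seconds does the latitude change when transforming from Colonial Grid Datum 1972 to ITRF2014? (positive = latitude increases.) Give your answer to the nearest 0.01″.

Δφ = 2.17″

1″ of latitude = 30.92 m, so Δφ = 67.0 / 30.92 = 2.167″.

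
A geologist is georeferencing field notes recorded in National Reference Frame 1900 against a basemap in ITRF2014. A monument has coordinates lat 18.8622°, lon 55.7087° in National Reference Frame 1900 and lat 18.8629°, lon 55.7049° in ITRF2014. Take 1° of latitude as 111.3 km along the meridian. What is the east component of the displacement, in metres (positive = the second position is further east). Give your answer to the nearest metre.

Δφ = 18.8629° − 18.8622° = +0.0007°; Δλ = 55.7049° − 55.7087° = -0.0038°.
ΔN = Δφ × 111300 = 77.9 m; ΔE = Δλ × 111300 × cos(18.8622°) = -0.0038 × 111300 × 0.946299 = -400.2 m.

ΔE = -400 m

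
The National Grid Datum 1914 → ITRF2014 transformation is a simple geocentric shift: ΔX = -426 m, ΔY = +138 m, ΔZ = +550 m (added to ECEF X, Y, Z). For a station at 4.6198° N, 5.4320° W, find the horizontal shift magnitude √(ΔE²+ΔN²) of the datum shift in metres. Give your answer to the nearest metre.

At φ = 4.6198°, λ = -5.4320°: sin φ = 0.080543, cos φ = 0.996751, sin λ = -0.094664, cos λ = 0.995509.
ΔE = −sin λ·ΔX + cos λ·ΔY = −(-0.094664)·(-426) + (0.995509)·(138) = 97.05 m.
ΔN = −sin φ cos λ·ΔX − sin φ sin λ·ΔY + cos φ·ΔZ = −(0.080543)(0.995509)(-426) − (0.080543)(-0.094664)(138) + (0.996751)(550) = 583.42 m.
Horizontal magnitude = √(ΔE² + ΔN²) = √(97.05² + 583.42²) = 591.44 m.

591 m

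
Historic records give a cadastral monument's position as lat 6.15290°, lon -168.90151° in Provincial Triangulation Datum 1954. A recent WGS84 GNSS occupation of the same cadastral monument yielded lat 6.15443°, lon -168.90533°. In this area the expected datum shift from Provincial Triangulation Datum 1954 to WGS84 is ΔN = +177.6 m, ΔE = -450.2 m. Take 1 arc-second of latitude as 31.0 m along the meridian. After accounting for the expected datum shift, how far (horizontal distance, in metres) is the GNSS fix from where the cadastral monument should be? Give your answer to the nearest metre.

27 m

Observed coordinate differences: Δφ = +0.00153°, Δλ = -0.00382°.
Converting to metres (1° lat = 111600 m, cos φ = 0.994239): observed ΔN = 170.7 m, observed ΔE = -423.9 m.
Subtracting the expected shift leaves a residual of 170.7 − (177.6) = -6.9 m north and -423.9 − (-450.2) = 26.3 m east.
Residual distance = √((-6.9)² + 26.3²) = 27.2 m.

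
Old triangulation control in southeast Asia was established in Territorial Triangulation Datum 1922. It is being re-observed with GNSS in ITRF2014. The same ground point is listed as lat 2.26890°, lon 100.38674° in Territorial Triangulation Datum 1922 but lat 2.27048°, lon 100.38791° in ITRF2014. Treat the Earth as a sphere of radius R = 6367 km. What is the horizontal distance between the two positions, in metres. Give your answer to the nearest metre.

218 m

Δφ = 2.27048° − 2.26890° = +0.00158°; Δλ = 100.38791° − 100.38674° = +0.00117°.
1° along a meridian = πR/180 = 111125 m.
ΔN = Δφ × 111125 = 175.6 m; ΔE = Δλ × 111125 × cos(2.26890°) = +0.00117 × 111125 × 0.999216 = 129.9 m.
Distance = √(ΔE² + ΔN²) = √(129.9² + 175.6²) = 218.4 m.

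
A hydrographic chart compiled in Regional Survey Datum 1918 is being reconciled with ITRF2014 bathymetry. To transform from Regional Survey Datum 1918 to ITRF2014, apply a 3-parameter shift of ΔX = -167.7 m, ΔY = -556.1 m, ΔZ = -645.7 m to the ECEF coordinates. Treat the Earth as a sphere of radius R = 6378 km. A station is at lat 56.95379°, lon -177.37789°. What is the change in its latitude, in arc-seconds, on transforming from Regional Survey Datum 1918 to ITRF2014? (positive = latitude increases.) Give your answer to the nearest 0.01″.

sin φ = 0.838231, cos φ = 0.545315, sin λ = -0.045748, cos λ = -0.998953.
North component: ΔN = −sin φ cos λ·ΔX − sin φ sin λ·ΔY + cos φ·ΔZ = −(0.838231)(-0.998953)(-167.7) − (0.838231)(-0.045748)(-556.1) + (0.545315)(-645.7) = -513.86 m.
1° of latitude spans πR/180 = 111317 m, so Δφ = -513.86 / 111317 × 3600 = -16.618″.

Δφ = -16.62″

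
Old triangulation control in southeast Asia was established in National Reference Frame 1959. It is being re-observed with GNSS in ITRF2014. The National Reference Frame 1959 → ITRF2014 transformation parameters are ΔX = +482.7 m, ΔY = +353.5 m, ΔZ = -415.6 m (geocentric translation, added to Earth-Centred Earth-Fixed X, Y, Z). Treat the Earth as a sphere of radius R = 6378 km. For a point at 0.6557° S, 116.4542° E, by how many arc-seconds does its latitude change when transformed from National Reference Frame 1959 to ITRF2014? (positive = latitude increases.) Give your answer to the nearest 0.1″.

sin φ = -0.011444, cos φ = 0.999935, sin λ = 0.895291, cos λ = -0.445482.
North component: ΔN = −sin φ cos λ·ΔX − sin φ sin λ·ΔY + cos φ·ΔZ = −(-0.011444)(-0.445482)(482.7) − (-0.011444)(0.895291)(353.5) + (0.999935)(-415.6) = -414.41 m.
1° of latitude spans πR/180 = 111317 m, so Δφ = -414.41 / 111317 × 3600 = -13.402″.

Δφ = -13.4″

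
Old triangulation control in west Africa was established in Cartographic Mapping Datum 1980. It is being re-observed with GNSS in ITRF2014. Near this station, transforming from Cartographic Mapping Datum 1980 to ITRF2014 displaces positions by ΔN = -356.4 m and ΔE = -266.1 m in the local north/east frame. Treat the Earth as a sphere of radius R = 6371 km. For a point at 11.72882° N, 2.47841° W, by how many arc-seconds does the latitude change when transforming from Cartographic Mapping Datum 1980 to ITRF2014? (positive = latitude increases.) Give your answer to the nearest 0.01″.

Δφ = -11.54″

On a sphere of radius R, 1 rad of latitude = R, so Δφ = ΔN / R = -356.4 / 6371000 = -5.5941e-05 rad = -11.539″.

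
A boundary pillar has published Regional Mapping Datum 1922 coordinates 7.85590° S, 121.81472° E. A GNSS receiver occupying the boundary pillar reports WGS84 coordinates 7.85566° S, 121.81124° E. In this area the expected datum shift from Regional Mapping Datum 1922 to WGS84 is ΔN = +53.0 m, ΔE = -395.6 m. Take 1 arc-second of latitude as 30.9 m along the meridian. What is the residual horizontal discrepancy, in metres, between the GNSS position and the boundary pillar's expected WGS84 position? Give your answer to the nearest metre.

29 m

Observed coordinate differences: Δφ = +0.00024°, Δλ = -0.00348°.
Converting to metres (1° lat = 111240 m, cos φ = 0.990615): observed ΔN = 26.7 m, observed ΔE = -383.5 m.
Subtracting the expected shift leaves a residual of 26.7 − (53.0) = -26.3 m north and -383.5 − (-395.6) = 12.1 m east.
Residual distance = √((-26.3)² + 12.1²) = 29.0 m.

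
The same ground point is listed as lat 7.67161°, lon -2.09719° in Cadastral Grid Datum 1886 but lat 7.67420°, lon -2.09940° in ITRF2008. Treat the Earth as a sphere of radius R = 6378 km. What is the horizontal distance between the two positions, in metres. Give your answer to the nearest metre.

Δφ = 7.67420° − 7.67161° = +0.00259°; Δλ = -2.09940° − -2.09719° = -0.00221°.
1° along a meridian = πR/180 = 111317 m.
ΔN = Δφ × 111317 = 288.3 m; ΔE = Δλ × 111317 × cos(7.67161°) = -0.00221 × 111317 × 0.991049 = -243.8 m.
Distance = √(ΔE² + ΔN²) = √((-243.8)² + 288.3²) = 377.6 m.

378 m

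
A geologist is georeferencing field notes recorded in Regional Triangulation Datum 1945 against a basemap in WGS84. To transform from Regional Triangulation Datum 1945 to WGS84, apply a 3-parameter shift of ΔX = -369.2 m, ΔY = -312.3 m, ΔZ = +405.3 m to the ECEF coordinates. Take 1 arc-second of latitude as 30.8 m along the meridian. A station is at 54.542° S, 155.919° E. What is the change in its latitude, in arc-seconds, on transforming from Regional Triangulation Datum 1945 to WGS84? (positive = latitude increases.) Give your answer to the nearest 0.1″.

Δφ = 13.2″

sin φ = -0.814541, cos φ = 0.580106, sin λ = 0.408028, cos λ = -0.912970.
North component: ΔN = −sin φ cos λ·ΔX − sin φ sin λ·ΔY + cos φ·ΔZ = −(-0.814541)(-0.912970)(-369.2) − (-0.814541)(0.408028)(-312.3) + (0.580106)(405.3) = 405.88 m.
1° of latitude spans 3600 × 30.80 = 110880 m, so Δφ = 405.88 / 110880 × 3600 = 13.178″.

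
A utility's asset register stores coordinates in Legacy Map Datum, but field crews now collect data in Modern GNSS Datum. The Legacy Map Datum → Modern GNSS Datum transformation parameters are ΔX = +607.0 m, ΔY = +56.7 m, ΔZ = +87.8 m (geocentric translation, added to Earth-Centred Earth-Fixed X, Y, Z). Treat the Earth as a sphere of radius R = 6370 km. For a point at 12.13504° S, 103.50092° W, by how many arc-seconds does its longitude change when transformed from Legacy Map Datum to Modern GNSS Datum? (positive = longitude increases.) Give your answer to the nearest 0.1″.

Δλ = 19.1″

sin φ = -0.210217, cos φ = 0.977655, sin λ = -0.972366, cos λ = -0.233461.
East component: ΔE = −sin λ·ΔX + cos λ·ΔY = −(-0.972366)(607.0) + (-0.233461)(56.7) = 576.99 m.
1° of latitude spans πR/180 = 111177 m; at latitude φ, 1° of longitude spans that × cos φ = 108693.2 m, so Δλ = 576.99 / 108693.2 × 3600 = 19.110″.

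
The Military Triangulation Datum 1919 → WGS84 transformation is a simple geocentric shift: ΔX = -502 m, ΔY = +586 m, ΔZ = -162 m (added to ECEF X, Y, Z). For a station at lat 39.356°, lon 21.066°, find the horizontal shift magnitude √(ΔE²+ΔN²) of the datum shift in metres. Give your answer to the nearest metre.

728 m

At φ = 39.356°, λ = 21.066°: sin φ = 0.634137, cos φ = 0.773221, sin λ = 0.359443, cos λ = 0.933167.
ΔE = −sin λ·ΔX + cos λ·ΔY = −(0.359443)·(-502) + (0.933167)·(586) = 727.28 m.
ΔN = −sin φ cos λ·ΔX − sin φ sin λ·ΔY + cos φ·ΔZ = −(0.634137)(0.933167)(-502) − (0.634137)(0.359443)(586) + (0.773221)(-162) = 38.23 m.
Horizontal magnitude = √(ΔE² + ΔN²) = √(727.28² + 38.23²) = 728.28 m.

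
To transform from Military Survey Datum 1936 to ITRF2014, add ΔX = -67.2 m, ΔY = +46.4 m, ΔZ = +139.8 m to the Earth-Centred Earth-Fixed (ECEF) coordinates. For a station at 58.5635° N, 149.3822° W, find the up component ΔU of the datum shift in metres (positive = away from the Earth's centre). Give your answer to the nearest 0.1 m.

At φ = 58.5635°, λ = -149.3822°: sin φ = 0.853219, cos φ = 0.521553, sin λ = -0.509309, cos λ = -0.860584.
ΔU = cos φ cos λ·ΔX + cos φ sin λ·ΔY + sin φ·ΔZ = (0.521553)(-0.860584)(-67.2) + (0.521553)(-0.509309)(46.4) + (0.853219)(139.8) = 137.12 m.

ΔU = 137.1 m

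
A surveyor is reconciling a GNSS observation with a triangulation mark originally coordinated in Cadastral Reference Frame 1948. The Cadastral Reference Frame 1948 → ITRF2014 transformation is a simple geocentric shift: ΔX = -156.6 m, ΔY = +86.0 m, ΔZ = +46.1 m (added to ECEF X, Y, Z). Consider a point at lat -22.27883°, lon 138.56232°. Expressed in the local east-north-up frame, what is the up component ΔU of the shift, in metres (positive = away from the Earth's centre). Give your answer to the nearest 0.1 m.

ΔU = 143.8 m

At φ = -22.27883°, λ = 138.56232°: sin φ = -0.379114, cos φ = 0.925350, sin λ = 0.661805, cos λ = -0.749676.
ΔU = cos φ cos λ·ΔX + cos φ sin λ·ΔY + sin φ·ΔZ = (0.925350)(-0.749676)(-156.6) + (0.925350)(0.661805)(86.0) + (-0.379114)(46.1) = 143.82 m.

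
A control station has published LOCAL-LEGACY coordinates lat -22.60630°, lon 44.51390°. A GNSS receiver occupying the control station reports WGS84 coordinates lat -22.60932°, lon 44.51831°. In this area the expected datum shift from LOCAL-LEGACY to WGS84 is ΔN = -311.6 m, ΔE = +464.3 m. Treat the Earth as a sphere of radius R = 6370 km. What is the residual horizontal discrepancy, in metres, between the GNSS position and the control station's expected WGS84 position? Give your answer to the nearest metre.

Observed coordinate differences: Δφ = -0.00302°, Δλ = +0.00441°.
Converting to metres (1° lat = 111177 m, cos φ = 0.923168): observed ΔN = -335.8 m, observed ΔE = 452.6 m.
Subtracting the expected shift leaves a residual of -335.8 − (-311.6) = -24.2 m north and 452.6 − (464.3) = -11.7 m east.
Residual distance = √((-24.2)² + (-11.7)²) = 26.8 m.

27 m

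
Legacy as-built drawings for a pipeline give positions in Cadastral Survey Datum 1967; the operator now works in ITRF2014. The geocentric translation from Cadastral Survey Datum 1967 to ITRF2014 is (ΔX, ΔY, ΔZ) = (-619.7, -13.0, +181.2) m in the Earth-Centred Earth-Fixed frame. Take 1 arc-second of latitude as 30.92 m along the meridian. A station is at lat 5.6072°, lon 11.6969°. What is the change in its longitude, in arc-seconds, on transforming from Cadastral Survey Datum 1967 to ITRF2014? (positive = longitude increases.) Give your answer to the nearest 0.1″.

sin φ = 0.097708, cos φ = 0.995215, sin λ = 0.202734, cos λ = 0.979234.
East component: ΔE = −sin λ·ΔX + cos λ·ΔY = −(0.202734)(-619.7) + (0.979234)(-13.0) = 112.90 m.
1° of latitude spans 3600 × 30.92 = 111312 m; at latitude φ, 1° of longitude spans that × cos φ = 110779.4 m, so Δλ = 112.90 / 110779.4 × 3600 = 3.669″.

Δλ = 3.7″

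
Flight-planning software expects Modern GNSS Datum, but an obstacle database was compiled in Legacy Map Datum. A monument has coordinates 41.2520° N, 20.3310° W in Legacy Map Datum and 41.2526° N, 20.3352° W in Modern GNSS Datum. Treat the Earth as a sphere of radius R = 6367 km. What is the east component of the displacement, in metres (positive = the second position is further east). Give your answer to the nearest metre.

Δφ = 41.2526° − 41.2520° = +0.0006°; Δλ = -20.3352° − -20.3310° = -0.0042°.
1° along a meridian = πR/180 = 111125 m.
ΔN = Δφ × 111125 = 66.7 m; ΔE = Δλ × 111125 × cos(41.2520°) = -0.0042 × 111125 × 0.751817 = -350.9 m.

ΔE = -351 m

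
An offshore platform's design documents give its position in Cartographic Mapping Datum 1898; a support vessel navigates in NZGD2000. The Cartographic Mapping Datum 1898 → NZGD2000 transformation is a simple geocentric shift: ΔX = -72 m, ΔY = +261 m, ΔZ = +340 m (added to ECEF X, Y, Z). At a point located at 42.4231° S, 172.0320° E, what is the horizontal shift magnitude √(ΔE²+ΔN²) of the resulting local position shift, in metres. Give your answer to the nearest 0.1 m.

407.9 m

The local east axis at (φ, λ) is (−sin λ, cos λ, 0), so ΔE = −sin(172.0320°)·(-72) + cos(172.0320°)·261 = -248.50 m.
The local north axis is (−sin φ cos λ, −sin φ sin λ, cos φ), giving ΔN = 48.102 + 24.407 + 250.982 = 323.49 m.
Horizontal magnitude = √(ΔE² + ΔN²) = √((-248.50)² + 323.49²) = 407.92 m.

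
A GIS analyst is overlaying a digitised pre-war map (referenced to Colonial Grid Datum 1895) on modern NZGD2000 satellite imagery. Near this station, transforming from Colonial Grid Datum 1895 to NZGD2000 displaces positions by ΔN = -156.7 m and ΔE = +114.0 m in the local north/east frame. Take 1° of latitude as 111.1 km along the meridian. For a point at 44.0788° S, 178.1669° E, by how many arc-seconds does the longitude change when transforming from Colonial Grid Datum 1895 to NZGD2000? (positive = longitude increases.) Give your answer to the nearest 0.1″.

At latitude -44.0788°, cos φ = 0.718384.
1° of longitude at this latitude = 111.1 × cos φ = 79.81 km, so Δλ = 114.0 / 79812.4 = 0.0014283° = 5.142″.

Δλ = 5.1″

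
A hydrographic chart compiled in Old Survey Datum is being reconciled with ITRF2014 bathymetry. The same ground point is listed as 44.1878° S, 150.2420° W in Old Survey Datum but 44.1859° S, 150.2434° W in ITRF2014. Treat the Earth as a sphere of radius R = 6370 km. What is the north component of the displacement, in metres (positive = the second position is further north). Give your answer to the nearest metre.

ΔN = 211 m

Δφ = -44.1859° − -44.1878° = +0.0019°; Δλ = -150.2434° − -150.2420° = -0.0014°.
1° along a meridian = πR/180 = 111177 m.
ΔN = Δφ × 111177 = 211.2 m; ΔE = Δλ × 111177 × cos(-44.1878°) = -0.0014 × 111177 × 0.717059 = -111.6 m.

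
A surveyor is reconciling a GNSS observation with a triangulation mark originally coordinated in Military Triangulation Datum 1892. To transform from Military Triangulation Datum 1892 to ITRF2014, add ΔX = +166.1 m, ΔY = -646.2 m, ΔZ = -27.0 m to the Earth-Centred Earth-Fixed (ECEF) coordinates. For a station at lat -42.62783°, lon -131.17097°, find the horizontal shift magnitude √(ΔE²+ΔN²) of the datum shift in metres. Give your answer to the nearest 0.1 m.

598.7 m

At φ = -42.62783°, λ = -131.17097°: sin φ = -0.677233, cos φ = 0.735768, sin λ = -0.752749, cos λ = -0.658308.
ΔE = −sin λ·ΔX + cos λ·ΔY = −(-0.752749)·(166.1) + (-0.658308)·(-646.2) = 550.43 m.
ΔN = −sin φ cos λ·ΔX − sin φ sin λ·ΔY + cos φ·ΔZ = −(-0.677233)(-0.658308)(166.1) − (-0.677233)(-0.752749)(-646.2) + (0.735768)(-27.0) = 235.51 m.
Horizontal magnitude = √(ΔE² + ΔN²) = √(550.43² + 235.51²) = 598.70 m.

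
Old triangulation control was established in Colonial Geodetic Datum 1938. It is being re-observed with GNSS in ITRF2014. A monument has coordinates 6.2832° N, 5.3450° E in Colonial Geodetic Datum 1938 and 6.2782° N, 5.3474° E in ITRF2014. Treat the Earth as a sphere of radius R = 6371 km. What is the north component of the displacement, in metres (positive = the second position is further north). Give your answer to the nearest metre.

Δφ = 6.2782° − 6.2832° = -0.0050°; Δλ = 5.3474° − 5.3450° = +0.0024°.
1° along a meridian = πR/180 = 111195 m.
ΔN = Δφ × 111195 = -556.0 m; ΔE = Δλ × 111195 × cos(6.2832°) = +0.0024 × 111195 × 0.993993 = 265.3 m.

ΔN = -556 m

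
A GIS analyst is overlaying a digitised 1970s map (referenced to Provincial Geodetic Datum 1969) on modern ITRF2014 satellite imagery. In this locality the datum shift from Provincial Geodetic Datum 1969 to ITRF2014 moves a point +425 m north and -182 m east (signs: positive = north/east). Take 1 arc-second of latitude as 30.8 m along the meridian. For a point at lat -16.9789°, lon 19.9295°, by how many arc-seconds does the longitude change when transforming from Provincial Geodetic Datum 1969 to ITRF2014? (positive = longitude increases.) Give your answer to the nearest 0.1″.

Δλ = -6.2″

At latitude -16.9789°, cos φ = 0.956412.
1″ of longitude at this latitude = 30.80 × cos φ = 29.4575 m, so Δλ = -182.0 / 29.4575 = -6.178″.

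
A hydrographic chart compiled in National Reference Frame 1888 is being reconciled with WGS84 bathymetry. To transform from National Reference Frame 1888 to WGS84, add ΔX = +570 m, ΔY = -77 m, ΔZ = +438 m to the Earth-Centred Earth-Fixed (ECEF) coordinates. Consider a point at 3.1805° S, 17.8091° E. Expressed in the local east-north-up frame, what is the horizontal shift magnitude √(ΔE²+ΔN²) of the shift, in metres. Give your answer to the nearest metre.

The local east axis at (φ, λ) is (−sin λ, cos λ, 0), so ΔE = −sin(17.8091°)·570 + cos(17.8091°)·(-77) = -247.64 m.
The local north axis is (−sin φ cos λ, −sin φ sin λ, cos φ), giving ΔN = 30.109 − 1.307 + 437.325 = 466.13 m.
Horizontal magnitude = √(ΔE² + ΔN²) = √((-247.64)² + 466.13²) = 527.83 m.

528 m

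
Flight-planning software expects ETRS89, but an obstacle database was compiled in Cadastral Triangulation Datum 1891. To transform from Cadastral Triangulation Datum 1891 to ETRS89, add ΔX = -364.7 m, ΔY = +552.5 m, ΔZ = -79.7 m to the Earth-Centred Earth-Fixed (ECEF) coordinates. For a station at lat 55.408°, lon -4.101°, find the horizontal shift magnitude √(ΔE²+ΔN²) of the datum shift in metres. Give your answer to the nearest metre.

598 m

At φ = 55.408°, λ = -4.101°: sin φ = 0.823216, cos φ = 0.567729, sin λ = -0.071515, cos λ = 0.997440.
ΔE = −sin λ·ΔX + cos λ·ΔY = −(-0.071515)·(-364.7) + (0.997440)·(552.5) = 525.00 m.
ΔN = −sin φ cos λ·ΔX − sin φ sin λ·ΔY + cos φ·ΔZ = −(0.823216)(0.997440)(-364.7) − (0.823216)(-0.071515)(552.5) + (0.567729)(-79.7) = 286.74 m.
Horizontal magnitude = √(ΔE² + ΔN²) = √(525.00² + 286.74²) = 598.20 m.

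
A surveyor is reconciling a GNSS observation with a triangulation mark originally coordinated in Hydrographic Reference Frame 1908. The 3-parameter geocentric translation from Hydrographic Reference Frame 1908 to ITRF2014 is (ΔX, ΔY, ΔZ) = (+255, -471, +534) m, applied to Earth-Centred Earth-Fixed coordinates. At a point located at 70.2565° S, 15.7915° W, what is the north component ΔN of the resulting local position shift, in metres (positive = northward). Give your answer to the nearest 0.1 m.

ΔN = 532.0 m

The local north axis is (−sin φ cos λ, −sin φ sin λ, cos φ), giving ΔN = 230.951 + 120.642 + 180.391 = 531.98 m.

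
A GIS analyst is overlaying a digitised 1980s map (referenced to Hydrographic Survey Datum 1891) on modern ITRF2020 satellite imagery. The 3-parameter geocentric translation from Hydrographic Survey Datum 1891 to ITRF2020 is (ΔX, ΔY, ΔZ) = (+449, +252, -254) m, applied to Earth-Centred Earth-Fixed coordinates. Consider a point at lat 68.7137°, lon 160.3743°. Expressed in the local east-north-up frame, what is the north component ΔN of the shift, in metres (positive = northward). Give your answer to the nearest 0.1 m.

ΔN = 223.0 m

The local north axis is (−sin φ cos λ, −sin φ sin λ, cos φ), giving ΔN = 394.064 − 78.866 − 92.209 = 222.99 m.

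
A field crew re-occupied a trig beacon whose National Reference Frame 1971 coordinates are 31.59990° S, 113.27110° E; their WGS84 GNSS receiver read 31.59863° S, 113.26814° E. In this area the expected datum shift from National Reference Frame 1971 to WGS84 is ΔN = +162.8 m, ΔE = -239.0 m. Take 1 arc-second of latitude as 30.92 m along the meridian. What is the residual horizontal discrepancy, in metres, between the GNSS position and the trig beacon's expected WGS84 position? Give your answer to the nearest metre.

Observed coordinate differences: Δφ = +0.00127°, Δλ = -0.00296°.
Converting to metres (1° lat = 111312 m, cos φ = 0.851728): observed ΔN = 141.4 m, observed ΔE = -280.6 m.
Subtracting the expected shift leaves a residual of 141.4 − (162.8) = -21.4 m north and -280.6 − (-239.0) = -41.6 m east.
Residual distance = √((-21.4)² + (-41.6)²) = 46.8 m.

47 m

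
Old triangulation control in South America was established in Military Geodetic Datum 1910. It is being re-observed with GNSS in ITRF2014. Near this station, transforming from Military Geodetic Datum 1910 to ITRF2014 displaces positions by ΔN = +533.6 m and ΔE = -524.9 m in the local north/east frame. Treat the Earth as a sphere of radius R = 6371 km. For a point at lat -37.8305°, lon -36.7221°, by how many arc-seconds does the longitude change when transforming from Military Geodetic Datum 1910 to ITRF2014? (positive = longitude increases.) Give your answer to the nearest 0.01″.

At latitude -37.8305°, cos φ = 0.789829.
One radian of longitude at latitude φ spans R cos φ, so Δλ = ΔE / (R cos φ) = -524.9 / (6371000 × 0.789829) = -1.0431e-04 rad = -21.516″.

Δλ = -21.52″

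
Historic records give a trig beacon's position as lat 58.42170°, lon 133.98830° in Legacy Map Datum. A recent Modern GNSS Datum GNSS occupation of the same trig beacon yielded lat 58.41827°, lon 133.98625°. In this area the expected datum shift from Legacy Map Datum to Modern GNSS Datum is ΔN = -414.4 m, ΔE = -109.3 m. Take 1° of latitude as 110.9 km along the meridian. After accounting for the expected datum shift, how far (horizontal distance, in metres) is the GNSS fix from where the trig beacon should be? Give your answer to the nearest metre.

35 m

Observed coordinate differences: Δφ = -0.00343°, Δλ = -0.00205°.
Converting to metres (1° lat = 110900 m, cos φ = 0.523663): observed ΔN = -380.4 m, observed ΔE = -119.1 m.
Subtracting the expected shift leaves a residual of -380.4 − (-414.4) = 34.0 m north and -119.1 − (-109.3) = -9.8 m east.
Residual distance = √(34.0² + (-9.8)²) = 35.4 m.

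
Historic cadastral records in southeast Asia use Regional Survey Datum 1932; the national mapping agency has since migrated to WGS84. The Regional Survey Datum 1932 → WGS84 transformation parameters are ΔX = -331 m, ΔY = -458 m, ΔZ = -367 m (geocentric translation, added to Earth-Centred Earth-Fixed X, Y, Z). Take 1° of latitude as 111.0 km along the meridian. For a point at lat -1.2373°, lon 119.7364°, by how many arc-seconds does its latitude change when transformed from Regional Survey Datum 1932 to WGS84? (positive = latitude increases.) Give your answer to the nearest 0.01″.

sin φ = -0.021593, cos φ = 0.999767, sin λ = 0.868317, cos λ = -0.496010.
North component: ΔN = −sin φ cos λ·ΔX − sin φ sin λ·ΔY + cos φ·ΔZ = −(-0.021593)(-0.496010)(-331) − (-0.021593)(0.868317)(-458) + (0.999767)(-367) = -371.96 m.
1° of latitude spans 111000 m, so Δφ = -371.96 / 111000 × 3600 = -12.063″.

Δφ = -12.06″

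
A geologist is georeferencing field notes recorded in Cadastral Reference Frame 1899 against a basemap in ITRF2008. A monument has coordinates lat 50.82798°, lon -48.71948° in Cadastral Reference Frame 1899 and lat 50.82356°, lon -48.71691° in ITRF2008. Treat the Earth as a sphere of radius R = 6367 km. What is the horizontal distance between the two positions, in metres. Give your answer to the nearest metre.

Δφ = 50.82356° − 50.82798° = -0.00442°; Δλ = -48.71691° − -48.71948° = +0.00257°.
1° along a meridian = πR/180 = 111125 m.
ΔN = Δφ × 111125 = -491.2 m; ΔE = Δλ × 111125 × cos(50.82798°) = +0.00257 × 111125 × 0.631651 = 180.4 m.
Distance = √(ΔE² + ΔN²) = √(180.4² + (-491.2)²) = 523.3 m.

523 m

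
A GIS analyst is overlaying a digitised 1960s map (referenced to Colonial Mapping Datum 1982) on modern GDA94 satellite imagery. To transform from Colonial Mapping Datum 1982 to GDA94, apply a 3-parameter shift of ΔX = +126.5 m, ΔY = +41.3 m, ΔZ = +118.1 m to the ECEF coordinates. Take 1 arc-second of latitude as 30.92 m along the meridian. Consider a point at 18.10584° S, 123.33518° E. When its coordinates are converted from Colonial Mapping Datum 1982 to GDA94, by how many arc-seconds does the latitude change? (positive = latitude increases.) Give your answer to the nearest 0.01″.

Δφ = 3.28″

sin φ = -0.310773, cos φ = 0.950484, sin λ = 0.835470, cos λ = -0.549536.
North component: ΔN = −sin φ cos λ·ΔX − sin φ sin λ·ΔY + cos φ·ΔZ = −(-0.310773)(-0.549536)(126.5) − (-0.310773)(0.835470)(41.3) + (0.950484)(118.1) = 101.37 m.
1° of latitude spans 3600 × 30.92 = 111312 m, so Δφ = 101.37 / 111312 × 3600 = 3.279″.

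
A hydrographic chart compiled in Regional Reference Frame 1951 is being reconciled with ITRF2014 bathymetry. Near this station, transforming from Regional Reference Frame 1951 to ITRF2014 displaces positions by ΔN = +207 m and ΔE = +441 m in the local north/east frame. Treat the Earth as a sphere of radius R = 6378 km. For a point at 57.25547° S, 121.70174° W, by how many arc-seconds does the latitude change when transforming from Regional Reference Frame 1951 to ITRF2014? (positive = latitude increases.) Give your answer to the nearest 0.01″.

Δφ = 6.69″

On a sphere of radius R, 1 rad of latitude = R, so Δφ = ΔN / R = 207.0 / 6378000 = 3.2455e-05 rad = 6.694″.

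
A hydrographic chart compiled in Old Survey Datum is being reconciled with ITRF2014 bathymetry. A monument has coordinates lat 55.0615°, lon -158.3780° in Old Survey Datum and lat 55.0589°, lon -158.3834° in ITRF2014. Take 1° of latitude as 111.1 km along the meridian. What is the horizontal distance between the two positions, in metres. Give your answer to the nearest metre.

Δφ = 55.0589° − 55.0615° = -0.0026°; Δλ = -158.3834° − -158.3780° = -0.0054°.
ΔN = Δφ × 111100 = -288.9 m; ΔE = Δλ × 111100 × cos(55.0615°) = -0.0054 × 111100 × 0.572697 = -343.6 m.
Distance = √(ΔE² + ΔN²) = √((-343.6)² + (-288.9)²) = 448.9 m.

449 m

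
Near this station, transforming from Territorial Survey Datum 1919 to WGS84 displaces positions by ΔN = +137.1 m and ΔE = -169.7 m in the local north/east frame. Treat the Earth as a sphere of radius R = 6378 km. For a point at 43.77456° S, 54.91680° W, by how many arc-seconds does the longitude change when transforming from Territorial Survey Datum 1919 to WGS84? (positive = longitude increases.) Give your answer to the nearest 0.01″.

Δλ = -7.60″

At latitude -43.77456°, cos φ = 0.722067.
One radian of longitude at latitude φ spans R cos φ, so Δλ = ΔE / (R cos φ) = -169.7 / (6378000 × 0.722067) = -3.6848e-05 rad = -7.601″.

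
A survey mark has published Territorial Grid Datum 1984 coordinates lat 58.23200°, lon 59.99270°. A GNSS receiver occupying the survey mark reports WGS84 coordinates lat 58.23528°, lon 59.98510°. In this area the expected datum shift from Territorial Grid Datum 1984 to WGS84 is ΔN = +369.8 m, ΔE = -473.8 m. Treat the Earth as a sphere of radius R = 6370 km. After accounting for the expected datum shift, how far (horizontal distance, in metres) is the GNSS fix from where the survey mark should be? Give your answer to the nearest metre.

29 m

Observed coordinate differences: Δφ = +0.00328°, Δλ = -0.00760°.
Converting to metres (1° lat = 111177 m, cos φ = 0.526481): observed ΔN = 364.7 m, observed ΔE = -444.8 m.
Subtracting the expected shift leaves a residual of 364.7 − (369.8) = -5.1 m north and -444.8 − (-473.8) = 29.0 m east.
Residual distance = √((-5.1)² + 29.0²) = 29.4 m.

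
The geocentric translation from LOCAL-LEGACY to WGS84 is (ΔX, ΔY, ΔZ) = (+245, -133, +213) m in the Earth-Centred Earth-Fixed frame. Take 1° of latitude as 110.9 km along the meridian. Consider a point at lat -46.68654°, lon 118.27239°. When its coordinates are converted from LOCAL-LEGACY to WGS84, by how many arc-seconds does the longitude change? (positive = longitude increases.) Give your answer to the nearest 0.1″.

sin φ = -0.727612, cos φ = 0.685989, sin λ = 0.880706, cos λ = -0.473664.
East component: ΔE = −sin λ·ΔX + cos λ·ΔY = −(0.880706)(245) + (-0.473664)(-133) = -152.78 m.
1° of latitude spans 110900 m; at latitude φ, 1° of longitude spans that × cos φ = 76076.2 m, so Δλ = -152.78 / 76076.2 × 3600 = -7.229″.

Δλ = -7.2″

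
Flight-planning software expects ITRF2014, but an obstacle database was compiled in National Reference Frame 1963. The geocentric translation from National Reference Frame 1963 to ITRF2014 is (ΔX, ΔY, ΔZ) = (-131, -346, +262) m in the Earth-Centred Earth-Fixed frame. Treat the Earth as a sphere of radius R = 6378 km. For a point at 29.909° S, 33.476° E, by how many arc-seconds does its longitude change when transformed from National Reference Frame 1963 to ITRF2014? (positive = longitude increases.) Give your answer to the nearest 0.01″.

sin φ = -0.498624, cos φ = 0.866818, sin λ = 0.551588, cos λ = 0.834117.
East component: ΔE = −sin λ·ΔX + cos λ·ΔY = −(0.551588)(-131) + (0.834117)(-346) = -216.35 m.
1° of latitude spans πR/180 = 111317 m; at latitude φ, 1° of longitude spans that × cos φ = 96491.7 m, so Δλ = -216.35 / 96491.7 × 3600 = -8.072″.

Δλ = -8.07″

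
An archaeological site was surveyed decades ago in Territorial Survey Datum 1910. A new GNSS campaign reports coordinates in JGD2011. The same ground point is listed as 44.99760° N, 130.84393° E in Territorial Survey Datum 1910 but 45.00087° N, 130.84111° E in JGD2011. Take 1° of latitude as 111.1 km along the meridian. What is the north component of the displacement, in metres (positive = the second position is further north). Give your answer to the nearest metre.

ΔN = 363 m

Δφ = 45.00087° − 44.99760° = +0.00327°; Δλ = 130.84111° − 130.84393° = -0.00282°.
ΔN = Δφ × 111100 = 363.3 m; ΔE = Δλ × 111100 × cos(44.99760°) = -0.00282 × 111100 × 0.707136 = -221.5 m.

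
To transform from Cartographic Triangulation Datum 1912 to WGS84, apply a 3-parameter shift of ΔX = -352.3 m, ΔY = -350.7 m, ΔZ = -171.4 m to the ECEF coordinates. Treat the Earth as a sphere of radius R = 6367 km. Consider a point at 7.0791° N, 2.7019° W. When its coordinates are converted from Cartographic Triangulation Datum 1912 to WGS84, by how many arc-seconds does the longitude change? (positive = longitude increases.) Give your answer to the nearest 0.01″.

sin φ = 0.123239, cos φ = 0.992377, sin λ = -0.047140, cos λ = 0.998888.
East component: ΔE = −sin λ·ΔX + cos λ·ΔY = −(-0.047140)(-352.3) + (0.998888)(-350.7) = -366.92 m.
1° of latitude spans πR/180 = 111125 m; at latitude φ, 1° of longitude spans that × cos φ = 110278.0 m, so Δλ = -366.92 / 110278.0 × 3600 = -11.978″.

Δλ = -11.98″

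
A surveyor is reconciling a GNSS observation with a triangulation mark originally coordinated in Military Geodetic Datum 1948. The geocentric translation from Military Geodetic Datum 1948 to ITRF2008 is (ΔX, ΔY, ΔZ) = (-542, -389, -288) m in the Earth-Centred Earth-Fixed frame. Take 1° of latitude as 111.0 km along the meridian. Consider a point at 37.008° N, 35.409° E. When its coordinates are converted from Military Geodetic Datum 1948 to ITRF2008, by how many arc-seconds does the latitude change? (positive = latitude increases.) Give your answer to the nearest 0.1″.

Δφ = 5.6″

sin φ = 0.601927, cos φ = 0.798551, sin λ = 0.579409, cos λ = 0.815037.
North component: ΔN = −sin φ cos λ·ΔX − sin φ sin λ·ΔY + cos φ·ΔZ = −(0.601927)(0.815037)(-542) − (0.601927)(0.579409)(-389) + (0.798551)(-288) = 171.59 m.
1° of latitude spans 111000 m, so Δφ = 171.59 / 111000 × 3600 = 5.565″.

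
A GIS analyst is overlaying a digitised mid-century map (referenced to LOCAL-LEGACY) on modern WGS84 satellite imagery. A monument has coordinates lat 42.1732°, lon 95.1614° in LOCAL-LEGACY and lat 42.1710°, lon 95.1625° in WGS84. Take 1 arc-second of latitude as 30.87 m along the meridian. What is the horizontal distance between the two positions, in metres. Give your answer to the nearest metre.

Δφ = 42.1710° − 42.1732° = -0.0022°; Δλ = 95.1625° − 95.1614° = +0.0011°.
1° of latitude = 3600 × 30.87 = 111132 m.
ΔN = Δφ × 111132 = -244.5 m; ΔE = Δλ × 111132 × cos(42.1732°) = +0.0011 × 111132 × 0.741119 = 90.6 m.
Distance = √(ΔE² + ΔN²) = √(90.6² + (-244.5)²) = 260.7 m.

261 m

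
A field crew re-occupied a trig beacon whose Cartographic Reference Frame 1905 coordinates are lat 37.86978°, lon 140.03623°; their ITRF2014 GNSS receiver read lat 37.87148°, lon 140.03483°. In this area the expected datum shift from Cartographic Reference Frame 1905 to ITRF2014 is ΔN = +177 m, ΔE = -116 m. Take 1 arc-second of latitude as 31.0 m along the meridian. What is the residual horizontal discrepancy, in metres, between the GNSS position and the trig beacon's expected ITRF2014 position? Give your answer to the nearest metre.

15 m

Observed coordinate differences: Δφ = +0.00170°, Δλ = -0.00140°.
Converting to metres (1° lat = 111600 m, cos φ = 0.789408): observed ΔN = 189.7 m, observed ΔE = -123.3 m.
Subtracting the expected shift leaves a residual of 189.7 − (177) = 12.7 m north and -123.3 − (-116) = -7.3 m east.
Residual distance = √(12.7² + (-7.3)²) = 14.7 m.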